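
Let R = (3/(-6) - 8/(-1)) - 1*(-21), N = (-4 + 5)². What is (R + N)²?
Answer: 3481/4 ≈ 870.25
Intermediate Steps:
N = 1 (N = 1² = 1)
R = 57/2 (R = (3*(-⅙) - 8*(-1)) + 21 = (-½ + 8) + 21 = 15/2 + 21 = 57/2 ≈ 28.500)
(R + N)² = (57/2 + 1)² = (59/2)² = 3481/4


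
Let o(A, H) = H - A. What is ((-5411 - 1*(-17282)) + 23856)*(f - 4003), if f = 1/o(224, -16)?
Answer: -11441226389/80 ≈ -1.4302e+8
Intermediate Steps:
f = -1/240 (f = 1/(-16 - 1*224) = 1/(-16 - 224) = 1/(-240) = -1/240 ≈ -0.0041667)
((-5411 - 1*(-17282)) + 23856)*(f - 4003) = ((-5411 - 1*(-17282)) + 23856)*(-1/240 - 4003) = ((-5411 + 17282) + 23856)*(-960721/240) = (11871 + 23856)*(-960721/240) = 35727*(-960721/240) = -11441226389/80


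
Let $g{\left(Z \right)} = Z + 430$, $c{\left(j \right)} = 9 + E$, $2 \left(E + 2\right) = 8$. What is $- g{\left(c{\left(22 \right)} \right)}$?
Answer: $-441$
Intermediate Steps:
$E = 2$ ($E = -2 + \frac{1}{2} \cdot 8 = -2 + 4 = 2$)
$c{\left(j \right)} = 11$ ($c{\left(j \right)} = 9 + 2 = 11$)
$g{\left(Z \right)} = 430 + Z$
$- g{\left(c{\left(22 \right)} \right)} = - (430 + 11) = \left(-1\right) 441 = -441$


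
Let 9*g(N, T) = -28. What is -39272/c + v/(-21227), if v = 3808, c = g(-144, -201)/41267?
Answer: 77402868373802/148589 ≈ 5.2092e+8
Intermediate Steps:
g(N, T) = -28/9 (g(N, T) = (⅑)*(-28) = -28/9)
c = -28/371403 (c = -28/9/41267 = -28/9*1/41267 = -28/371403 ≈ -7.5390e-5)
-39272/c + v/(-21227) = -39272/(-28/371403) + 3808/(-21227) = -39272*(-371403/28) + 3808*(-1/21227) = 3646434654/7 - 3808/21227 = 77402868373802/148589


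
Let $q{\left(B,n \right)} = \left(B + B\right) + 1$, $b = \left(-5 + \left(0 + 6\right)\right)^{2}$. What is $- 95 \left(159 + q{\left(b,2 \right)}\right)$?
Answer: $-15390$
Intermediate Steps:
$b = 1$ ($b = \left(-5 + 6\right)^{2} = 1^{2} = 1$)
$q{\left(B,n \right)} = 1 + 2 B$ ($q{\left(B,n \right)} = 2 B + 1 = 1 + 2 B$)
$- 95 \left(159 + q{\left(b,2 \right)}\right) = - 95 \left(159 + \left(1 + 2 \cdot 1\right)\right) = - 95 \left(159 + \left(1 + 2\right)\right) = - 95 \left(159 + 3\right) = \left(-95\right) 162 = -15390$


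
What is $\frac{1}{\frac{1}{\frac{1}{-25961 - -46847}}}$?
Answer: $\frac{1}{20886} \approx 4.7879 \cdot 10^{-5}$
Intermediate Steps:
$\frac{1}{\frac{1}{\frac{1}{-25961 - -46847}}} = \frac{1}{\frac{1}{\frac{1}{-25961 + 46847}}} = \frac{1}{\frac{1}{\frac{1}{20886}}} = \frac{1}{20886}$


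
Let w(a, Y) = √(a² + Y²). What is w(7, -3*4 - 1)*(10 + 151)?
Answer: 161*√218 ≈ 2377.1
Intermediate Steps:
w(a, Y) = √(Y² + a²)
w(7, -3*4 - 1)*(10 + 151) = √((-3*4 - 1)² + 7²)*(10 + 151) = √((-12 - 1)² + 49)*161 = √((-13)² + 49)*161 = √(169 + 49)*161 = √218*161 = 161*√218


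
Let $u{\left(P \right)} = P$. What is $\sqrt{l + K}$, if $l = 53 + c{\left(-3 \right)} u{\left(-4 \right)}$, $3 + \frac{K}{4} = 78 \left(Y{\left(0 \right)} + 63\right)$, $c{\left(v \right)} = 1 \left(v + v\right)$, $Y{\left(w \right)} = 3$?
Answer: $\sqrt{20657} \approx 143.73$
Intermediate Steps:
$c{\left(v \right)} = 2 v$ ($c{\left(v \right)} = 1 \cdot 2 v = 2 v$)
$K = 20580$ ($K = -12 + 4 \cdot 78 \left(3 + 63\right) = -12 + 4 \cdot 78 \cdot 66 = -12 + 4 \cdot 5148 = -12 + 20592 = 20580$)
$l = 77$ ($l = 53 + 2 \left(-3\right) \left(-4\right) = 53 - -24 = 53 + 24 = 77$)
$\sqrt{l + K} = \sqrt{77 + 20580} = \sqrt{20657}$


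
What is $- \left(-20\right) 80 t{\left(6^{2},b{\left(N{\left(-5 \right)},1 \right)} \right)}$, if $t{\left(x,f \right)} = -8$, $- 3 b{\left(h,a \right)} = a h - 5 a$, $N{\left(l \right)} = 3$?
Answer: $-12800$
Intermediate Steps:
$b{\left(h,a \right)} = \frac{5 a}{3} - \frac{a h}{3}$ ($b{\left(h,a \right)} = - \frac{a h - 5 a}{3} = - \frac{- 5 a + a h}{3} = \frac{5 a}{3} - \frac{a h}{3}$)
$- \left(-20\right) 80 t{\left(6^{2},b{\left(N{\left(-5 \right)},1 \right)} \right)} = - \left(-20\right) 80 \left(-8\right) = - \left(-1600\right) \left(-8\right) = \left(-1\right) 12800 = -12800$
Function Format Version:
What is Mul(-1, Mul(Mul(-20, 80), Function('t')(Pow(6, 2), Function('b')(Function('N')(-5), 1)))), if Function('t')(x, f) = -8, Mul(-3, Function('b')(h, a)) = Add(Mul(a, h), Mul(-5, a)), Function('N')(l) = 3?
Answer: -12800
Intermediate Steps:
Function('b')(h, a) = Add(Mul(Rational(5, 3), a), Mul(Rational(-1, 3), a, h)) (Function('b')(h, a) = Mul(Rational(-1, 3), Add(Mul(a, h), Mul(-5, a))) = Mul(Rational(-1, 3), Add(Mul(-5, a), Mul(a, h))) = Add(Mul(Rational(5, 3), a), Mul(Rational(-1, 3), a, h)))
Mul(-1, Mul(Mul(-20, 80), Function('t')(Pow(6, 2), Function('b')(Function('N')(-5), 1)))) = Mul(-1, Mul(Mul(-20, 80), -8)) = Mul(-1, Mul(-1600, -8)) = Mul(-1, 12800) = -12800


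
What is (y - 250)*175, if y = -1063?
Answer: -229775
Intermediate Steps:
(y - 250)*175 = (-1063 - 250)*175 = -1313*175 = -229775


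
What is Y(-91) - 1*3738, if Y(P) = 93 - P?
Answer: -3554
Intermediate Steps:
Y(-91) - 1*3738 = (93 - 1*(-91)) - 1*3738 = (93 + 91) - 3738 = 184 - 3738 = -3554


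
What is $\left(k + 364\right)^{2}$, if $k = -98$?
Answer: $70756$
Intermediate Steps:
$\left(k + 364\right)^{2} = \left(-98 + 364\right)^{2} = 266^{2} = 70756$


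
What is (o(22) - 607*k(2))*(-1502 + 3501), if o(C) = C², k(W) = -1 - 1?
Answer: 3394302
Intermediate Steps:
k(W) = -2
(o(22) - 607*k(2))*(-1502 + 3501) = (22² - 607*(-2))*(-1502 + 3501) = (484 + 1214)*1999 = 1698*1999 = 3394302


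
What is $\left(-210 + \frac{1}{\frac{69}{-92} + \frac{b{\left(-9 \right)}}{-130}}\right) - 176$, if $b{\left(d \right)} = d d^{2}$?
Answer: $- \frac{487258}{1263} \approx -385.79$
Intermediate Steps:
$b{\left(d \right)} = d^{3}$
$\left(-210 + \frac{1}{\frac{69}{-92} + \frac{b{\left(-9 \right)}}{-130}}\right) - 176 = \left(-210 + \frac{1}{\frac{69}{-92} + \frac{\left(-9\right)^{3}}{-130}}\right) - 176 = \left(-210 + \frac{1}{69 \left(- \frac{1}{92}\right) - - \frac{729}{130}}\right) - 176 = \left(-210 + \frac{1}{- \frac{3}{4} + \frac{729}{130}}\right) - 176 = \left(-210 + \frac{1}{\frac{1263}{260}}\right) - 176 = \left(-210 + \frac{260}{1263}\right) - 176 = - \frac{264970}{1263} - 176 = - \frac{487258}{1263}$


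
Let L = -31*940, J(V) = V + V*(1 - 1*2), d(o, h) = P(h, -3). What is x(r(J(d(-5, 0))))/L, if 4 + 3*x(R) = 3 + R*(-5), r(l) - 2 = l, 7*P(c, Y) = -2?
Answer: 11/87420 ≈ 0.00012583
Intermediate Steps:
P(c, Y) = -2/7 (P(c, Y) = (⅐)*(-2) = -2/7)
d(o, h) = -2/7
J(V) = 0 (J(V) = V + V*(1 - 2) = V + V*(-1) = V - V = 0)
r(l) = 2 + l
L = -29140
x(R) = -⅓ - 5*R/3 (x(R) = -4/3 + (3 + R*(-5))/3 = -4/3 + (3 - 5*R)/3 = -4/3 + (1 - 5*R/3) = -⅓ - 5*R/3)
x(r(J(d(-5, 0))))/L = (-⅓ - 5*(2 + 0)/3)/(-29140) = (-⅓ - 5/3*2)*(-1/29140) = (-⅓ - 10/3)*(-1/29140) = -11/3*(-1/29140) = 11/87420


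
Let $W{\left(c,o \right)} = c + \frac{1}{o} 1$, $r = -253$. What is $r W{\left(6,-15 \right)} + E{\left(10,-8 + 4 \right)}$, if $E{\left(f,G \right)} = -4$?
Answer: $- \frac{22577}{15} \approx -1505.1$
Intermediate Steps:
$W{\left(c,o \right)} = c + \frac{1}{o}$
$r W{\left(6,-15 \right)} + E{\left(10,-8 + 4 \right)} = - 253 \left(6 + \frac{1}{-15}\right) - 4 = - 253 \left(6 - \frac{1}{15}\right) - 4 = \left(-253\right) \frac{89}{15} - 4 = - \frac{22517}{15} - 4 = - \frac{22577}{15}$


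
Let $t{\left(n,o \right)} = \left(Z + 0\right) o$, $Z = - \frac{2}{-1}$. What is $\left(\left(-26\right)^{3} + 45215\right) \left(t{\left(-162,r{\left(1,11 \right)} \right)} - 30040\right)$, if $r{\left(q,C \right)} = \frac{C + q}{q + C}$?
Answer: $-830220282$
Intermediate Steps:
$Z = 2$ ($Z = \left(-2\right) \left(-1\right) = 2$)
$r{\left(q,C \right)} = 1$ ($r{\left(q,C \right)} = \frac{C + q}{C + q} = 1$)
$t{\left(n,o \right)} = 2 o$ ($t{\left(n,o \right)} = \left(2 + 0\right) o = 2 o$)
$\left(\left(-26\right)^{3} + 45215\right) \left(t{\left(-162,r{\left(1,11 \right)} \right)} - 30040\right) = \left(\left(-26\right)^{3} + 45215\right) \left(2 \cdot 1 - 30040\right) = \left(-17576 + 45215\right) \left(2 - 30040\right) = 27639 \left(-30038\right) = -830220282$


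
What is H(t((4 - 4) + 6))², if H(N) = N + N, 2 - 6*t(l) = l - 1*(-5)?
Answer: 9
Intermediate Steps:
t(l) = -½ - l/6 (t(l) = ⅓ - (l - 1*(-5))/6 = ⅓ - (l + 5)/6 = ⅓ - (5 + l)/6 = ⅓ + (-⅚ - l/6) = -½ - l/6)
H(N) = 2*N
H(t((4 - 4) + 6))² = (2*(-½ - ((4 - 4) + 6)/6))² = (2*(-½ - (0 + 6)/6))² = (2*(-½ - ⅙*6))² = (2*(-½ - 1))² = (2*(-3/2))² = (-3)² = 9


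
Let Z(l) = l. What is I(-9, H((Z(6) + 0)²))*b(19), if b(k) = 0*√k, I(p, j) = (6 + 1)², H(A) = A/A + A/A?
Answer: 0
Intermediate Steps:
H(A) = 2 (H(A) = 1 + 1 = 2)
I(p, j) = 49 (I(p, j) = 7² = 49)
b(k) = 0
I(-9, H((Z(6) + 0)²))*b(19) = 49*0 = 0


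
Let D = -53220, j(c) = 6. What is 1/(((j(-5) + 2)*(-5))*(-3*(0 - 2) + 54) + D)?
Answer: -1/55620 ≈ -1.7979e-5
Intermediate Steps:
1/(((j(-5) + 2)*(-5))*(-3*(0 - 2) + 54) + D) = 1/(((6 + 2)*(-5))*(-3*(0 - 2) + 54) - 53220) = 1/((8*(-5))*(-3*(-2) + 54) - 53220) = 1/(-40*(6 + 54) - 53220) = 1/(-40*60 - 53220) = 1/(-2400 - 53220) = 1/(-55620) = -1/55620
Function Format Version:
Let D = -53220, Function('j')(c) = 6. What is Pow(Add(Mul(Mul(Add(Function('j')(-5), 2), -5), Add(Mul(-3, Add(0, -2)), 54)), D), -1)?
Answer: Rational(-1, 55620) ≈ -1.7979e-5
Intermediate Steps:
Pow(Add(Mul(Mul(Add(Function('j')(-5), 2), -5), Add(Mul(-3, Add(0, -2)), 54)), D), -1) = Pow(Add(Mul(Mul(Add(6, 2), -5), Add(Mul(-3, Add(0, -2)), 54)), -53220), -1) = Pow(Add(Mul(Mul(8, -5), Add(Mul(-3, -2), 54)), -53220), -1) = Pow(Add(Mul(-40, Add(6, 54)), -53220), -1) = Pow(Add(Mul(-40, 60), -53220), -1) = Pow(Add(-2400, -53220), -1) = Pow(-55620, -1) = Rational(-1, 55620)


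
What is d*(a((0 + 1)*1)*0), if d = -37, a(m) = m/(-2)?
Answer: 0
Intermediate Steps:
a(m) = -m/2 (a(m) = m*(-½) = -m/2)
d*(a((0 + 1)*1)*0) = -37*(-(0 + 1)/2)*0 = -37*(-1/2)*0 = -37*(-½*1)*0 = -(-37)*0/2 = -37*0 = 0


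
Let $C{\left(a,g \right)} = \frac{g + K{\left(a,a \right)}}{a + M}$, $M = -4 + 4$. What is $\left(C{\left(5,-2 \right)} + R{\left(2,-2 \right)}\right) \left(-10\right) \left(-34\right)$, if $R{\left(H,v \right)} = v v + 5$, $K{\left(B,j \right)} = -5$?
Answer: $2584$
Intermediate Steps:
$M = 0$
$C{\left(a,g \right)} = \frac{-5 + g}{a}$ ($C{\left(a,g \right)} = \frac{g - 5}{a + 0} = \frac{-5 + g}{a}$)
$R{\left(H,v \right)} = 5 + v^{2}$ ($R{\left(H,v \right)} = v^{2} + 5 = 5 + v^{2}$)
$\left(C{\left(5,-2 \right)} + R{\left(2,-2 \right)}\right) \left(-10\right) \left(-34\right) = \left(\frac{-5 - 2}{5} + \left(5 + \left(-2\right)^{2}\right)\right) \left(-10\right) \left(-34\right) = \left(\frac{1}{5} \left(-7\right) + \left(5 + 4\right)\right) \left(-10\right) \left(-34\right) = \left(- \frac{7}{5} + 9\right) \left(-10\right) \left(-34\right) = \frac{38}{5} \left(-10\right) \left(-34\right) = \left(-76\right) \left(-34\right) = 2584$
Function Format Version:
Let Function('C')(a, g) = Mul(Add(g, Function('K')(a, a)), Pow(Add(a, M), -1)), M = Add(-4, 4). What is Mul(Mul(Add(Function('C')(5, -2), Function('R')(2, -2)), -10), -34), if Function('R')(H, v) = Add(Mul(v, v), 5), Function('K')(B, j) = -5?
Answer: 2584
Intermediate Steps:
M = 0
Function('C')(a, g) = Mul(Pow(a, -1), Add(-5, g)) (Function('C')(a, g) = Mul(Add(g, -5), Pow(Add(a, 0), -1)) = Mul(Add(-5, g), Pow(a, -1)) = Mul(Pow(a, -1), Add(-5, g)))
Function('R')(H, v) = Add(5, Pow(v, 2)) (Function('R')(H, v) = Add(Pow(v, 2), 5) = Add(5, Pow(v, 2)))
Mul(Mul(Add(Function('C')(5, -2), Function('R')(2, -2)), -10), -34) = Mul(Mul(Add(Mul(Pow(5, -1), Add(-5, -2)), Add(5, Pow(-2, 2))), -10), -34) = Mul(Mul(Add(Mul(Rational(1, 5), -7), Add(5, 4)), -10), -34) = Mul(Mul(Add(Rational(-7, 5), 9), -10), -34) = Mul(Mul(Rational(38, 5), -10), -34) = Mul(-76, -34) = 2584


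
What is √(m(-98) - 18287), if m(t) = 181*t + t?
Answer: I*√36123 ≈ 190.06*I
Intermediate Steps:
m(t) = 182*t
√(m(-98) - 18287) = √(182*(-98) - 18287) = √(-17836 - 18287) = √(-36123) = I*√36123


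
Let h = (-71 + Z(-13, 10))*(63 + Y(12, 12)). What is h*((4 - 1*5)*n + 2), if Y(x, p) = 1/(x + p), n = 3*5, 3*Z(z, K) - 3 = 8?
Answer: 1986569/36 ≈ 55183.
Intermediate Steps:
Z(z, K) = 11/3 (Z(z, K) = 1 + (1/3)*8 = 1 + 8/3 = 11/3)
n = 15
Y(x, p) = 1/(p + x)
h = -152813/36 (h = (-71 + 11/3)*(63 + 1/(12 + 12)) = -202*(63 + 1/24)/3 = -202/3*1513/24 = -152813/36 ≈ -4244.8)
h*((4 - 1*5)*n + 2) = -152813*((4 - 1*5)*15 + 2)/36 = -152813*((4 - 5)*15 + 2)/36 = -152813*(-1*15 + 2)/36 = -152813*(-15 + 2)/36 = -152813/36*(-13) = 1986569/36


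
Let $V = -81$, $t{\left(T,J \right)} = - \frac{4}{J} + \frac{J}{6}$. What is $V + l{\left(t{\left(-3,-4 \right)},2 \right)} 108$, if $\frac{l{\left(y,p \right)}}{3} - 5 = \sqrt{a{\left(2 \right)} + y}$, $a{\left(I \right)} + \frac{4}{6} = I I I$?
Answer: $1539 + 108 \sqrt{69} \approx 2436.1$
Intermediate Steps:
$t{\left(T,J \right)} = - \frac{4}{J} + \frac{J}{6}$ ($t{\left(T,J \right)} = - \frac{4}{J} + J \frac{1}{6} = - \frac{4}{J} + \frac{J}{6}$)
$a{\left(I \right)} = - \frac{2}{3} + I^{3}$ ($a{\left(I \right)} = - \frac{2}{3} + I I I = - \frac{2}{3} + I^{2} I = - \frac{2}{3} + I^{3}$)
$l{\left(y,p \right)} = 15 + 3 \sqrt{\frac{22}{3} + y}$ ($l{\left(y,p \right)} = 15 + 3 \sqrt{\left(- \frac{2}{3} + 2^{3}\right) + y} = 15 + 3 \sqrt{\left(- \frac{2}{3} + 8\right) + y} = 15 + 3 \sqrt{\frac{22}{3} + y}$)
$V + l{\left(t{\left(-3,-4 \right)},2 \right)} 108 = -81 + \left(15 + \sqrt{66 + 9 \left(- \frac{4}{-4} + \frac{1}{6} \left(-4\right)\right)}\right) 108 = -81 + \left(15 + \sqrt{66 + 9 \left(\left(-4\right) \left(- \frac{1}{4}\right) - \frac{2}{3}\right)}\right) 108 = -81 + \left(15 + \sqrt{66 + 9 \left(1 - \frac{2}{3}\right)}\right) 108 = -81 + \left(15 + \sqrt{66 + 9 \cdot \frac{1}{3}}\right) 108 = -81 + \left(15 + \sqrt{66 + 3}\right) 108 = -81 + \left(15 + \sqrt{69}\right) 108 = -81 + \left(1620 + 108 \sqrt{69}\right) = 1539 + 108 \sqrt{69}$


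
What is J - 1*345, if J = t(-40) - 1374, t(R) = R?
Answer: -1759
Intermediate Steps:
J = -1414 (J = -40 - 1374 = -1414)
J - 1*345 = -1414 - 1*345 = -1414 - 345 = -1759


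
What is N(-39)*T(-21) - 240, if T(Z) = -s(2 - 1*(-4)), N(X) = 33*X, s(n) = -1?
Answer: -1527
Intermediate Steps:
T(Z) = 1 (T(Z) = -1*(-1) = 1)
N(-39)*T(-21) - 240 = (33*(-39))*1 - 240 = -1287*1 - 240 = -1287 - 240 = -1527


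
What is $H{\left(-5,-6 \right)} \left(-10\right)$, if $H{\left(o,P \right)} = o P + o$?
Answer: $-250$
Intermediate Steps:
$H{\left(o,P \right)} = o + P o$ ($H{\left(o,P \right)} = P o + o = o + P o$)
$H{\left(-5,-6 \right)} \left(-10\right) = - 5 \left(1 - 6\right) \left(-10\right) = \left(-5\right) \left(-5\right) \left(-10\right) = 25 \left(-10\right) = -250$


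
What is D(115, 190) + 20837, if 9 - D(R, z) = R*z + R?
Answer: -1119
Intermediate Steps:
D(R, z) = 9 - R - R*z (D(R, z) = 9 - (R*z + R) = 9 - (R + R*z) = 9 + (-R - R*z) = 9 - R - R*z)
D(115, 190) + 20837 = (9 - 1*115 - 1*115*190) + 20837 = (9 - 115 - 21850) + 20837 = -21956 + 20837 = -1119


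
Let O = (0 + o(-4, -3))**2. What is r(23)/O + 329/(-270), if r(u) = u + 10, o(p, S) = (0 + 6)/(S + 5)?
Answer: 661/270 ≈ 2.4481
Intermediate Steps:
o(p, S) = 6/(5 + S)
r(u) = 10 + u
O = 9 (O = (0 + 6/(5 - 3))**2 = (0 + 6/2)**2 = (0 + 6*(1/2))**2 = (0 + 3)**2 = 3**2 = 9)
r(23)/O + 329/(-270) = (10 + 23)/9 + 329/(-270) = 33*(1/9) + 329*(-1/270) = 11/3 - 329/270 = 661/270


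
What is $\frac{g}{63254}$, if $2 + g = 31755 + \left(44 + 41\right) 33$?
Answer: $\frac{17279}{31627} \approx 0.54634$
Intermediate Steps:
$g = 34558$ ($g = -2 + \left(31755 + \left(44 + 41\right) 33\right) = -2 + \left(31755 + 85 \cdot 33\right) = -2 + \left(31755 + 2805\right) = -2 + 34560 = 34558$)
$\frac{g}{63254} = \frac{34558}{63254} = 34558 \cdot \frac{1}{63254} = \frac{17279}{31627}$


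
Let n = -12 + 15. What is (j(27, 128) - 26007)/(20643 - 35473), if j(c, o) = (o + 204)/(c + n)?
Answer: 389939/222450 ≈ 1.7529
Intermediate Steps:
n = 3
j(c, o) = (204 + o)/(3 + c) (j(c, o) = (o + 204)/(c + 3) = (204 + o)/(3 + c))
(j(27, 128) - 26007)/(20643 - 35473) = ((204 + 128)/(3 + 27) - 26007)/(20643 - 35473) = (332/30 - 26007)/(-14830) = ((1/30)*332 - 26007)*(-1/14830) = (166/15 - 26007)*(-1/14830) = -389939/15*(-1/14830) = 389939/222450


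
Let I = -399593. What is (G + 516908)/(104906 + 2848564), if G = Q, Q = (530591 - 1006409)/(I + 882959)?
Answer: 2776169739/15862299778 ≈ 0.17502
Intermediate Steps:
Q = -79303/80561 (Q = (530591 - 1006409)/(-399593 + 882959) = -475818/483366 = -475818*1/483366 = -79303/80561 ≈ -0.98438)
G = -79303/80561 ≈ -0.98438
(G + 516908)/(104906 + 2848564) = (-79303/80561 + 516908)/(104906 + 2848564) = (41642546085/80561)/2953470 = (41642546085/80561)*(1/2953470) = 2776169739/15862299778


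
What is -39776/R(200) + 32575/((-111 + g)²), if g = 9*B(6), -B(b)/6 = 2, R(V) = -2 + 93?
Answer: -1904732411/4364451 ≈ -436.42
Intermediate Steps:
R(V) = 91
B(b) = -12 (B(b) = -6*2 = -12)
g = -108 (g = 9*(-12) = -108)
-39776/R(200) + 32575/((-111 + g)²) = -39776/91 + 32575/((-111 - 108)²) = -39776*1/91 + 32575/((-219)²) = -39776/91 + 32575/47961 = -1904732411/4364451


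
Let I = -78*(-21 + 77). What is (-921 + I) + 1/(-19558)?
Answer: -103442263/19558 ≈ -5289.0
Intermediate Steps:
I = -4368 (I = -78*56 = -4368)
(-921 + I) + 1/(-19558) = (-921 - 4368) + 1/(-19558) = -5289 - 1/19558 = -103442263/19558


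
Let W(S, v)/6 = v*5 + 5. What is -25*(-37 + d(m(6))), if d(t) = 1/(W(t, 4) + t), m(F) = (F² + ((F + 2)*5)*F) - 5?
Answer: 389400/421 ≈ 924.94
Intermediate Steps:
W(S, v) = 30 + 30*v (W(S, v) = 6*(v*5 + 5) = 6*(5*v + 5) = 6*(5 + 5*v) = 30 + 30*v)
m(F) = -5 + F² + F*(10 + 5*F) (m(F) = (F² + ((2 + F)*5)*F) - 5 = (F² + (10 + 5*F)*F) - 5 = (F² + F*(10 + 5*F)) - 5 = -5 + F² + F*(10 + 5*F))
d(t) = 1/(150 + t) (d(t) = 1/((30 + 30*4) + t) = 1/((30 + 120) + t) = 1/(150 + t))
-25*(-37 + d(m(6))) = -25*(-37 + 1/(150 + (-5 + 6*6² + 10*6))) = -25*(-37 + 1/(150 + (-5 + 6*36 + 60))) = -25*(-37 + 1/(150 + (-5 + 216 + 60))) = -25*(-37 + 1/(150 + 271)) = -25*(-37 + 1/421) = -25*(-15576/421) = 389400/421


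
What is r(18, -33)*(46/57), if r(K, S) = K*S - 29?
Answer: -28658/57 ≈ -502.77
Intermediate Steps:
r(K, S) = -29 + K*S
r(18, -33)*(46/57) = (-29 + 18*(-33))*(46/57) = (-29 - 594)*(46*(1/57)) = -623*46/57 = -28658/57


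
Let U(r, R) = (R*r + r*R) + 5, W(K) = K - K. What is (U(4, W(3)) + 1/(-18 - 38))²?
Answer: 77841/3136 ≈ 24.822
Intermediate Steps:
W(K) = 0
U(r, R) = 5 + 2*R*r (U(r, R) = (R*r + R*r) + 5 = 2*R*r + 5 = 5 + 2*R*r)
(U(4, W(3)) + 1/(-18 - 38))² = ((5 + 2*0*4) + 1/(-18 - 38))² = ((5 + 0) + 1/(-56))² = (5 - 1/56)² = (279/56)² = 77841/3136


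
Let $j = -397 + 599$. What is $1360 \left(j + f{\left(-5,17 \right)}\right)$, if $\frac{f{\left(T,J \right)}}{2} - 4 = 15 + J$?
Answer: $372640$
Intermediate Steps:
$j = 202$
$f{\left(T,J \right)} = 38 + 2 J$ ($f{\left(T,J \right)} = 8 + 2 \left(15 + J\right) = 8 + \left(30 + 2 J\right) = 38 + 2 J$)
$1360 \left(j + f{\left(-5,17 \right)}\right) = 1360 \left(202 + \left(38 + 2 \cdot 17\right)\right) = 1360 \left(202 + \left(38 + 34\right)\right) = 1360 \left(202 + 72\right) = 1360 \cdot 274 = 372640$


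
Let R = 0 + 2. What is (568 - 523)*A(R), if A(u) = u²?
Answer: 180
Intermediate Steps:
R = 2
(568 - 523)*A(R) = (568 - 523)*2² = 45*4 = 180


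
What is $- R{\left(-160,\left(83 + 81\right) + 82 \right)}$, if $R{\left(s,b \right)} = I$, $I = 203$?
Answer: $-203$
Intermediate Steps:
$R{\left(s,b \right)} = 203$
$- R{\left(-160,\left(83 + 81\right) + 82 \right)} = \left(-1\right) 203 = -203$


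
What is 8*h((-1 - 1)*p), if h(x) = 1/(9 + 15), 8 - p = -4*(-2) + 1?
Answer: ⅓ ≈ 0.33333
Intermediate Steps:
p = -1 (p = 8 - (-4*(-2) + 1) = 8 - (8 + 1) = 8 - 1*9 = 8 - 9 = -1)
h(x) = 1/24
8*h((-1 - 1)*p) = 8*(1/24) = ⅓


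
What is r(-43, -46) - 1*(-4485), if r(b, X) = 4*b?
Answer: 4313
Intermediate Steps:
r(-43, -46) - 1*(-4485) = 4*(-43) - 1*(-4485) = -172 + 4485 = 4313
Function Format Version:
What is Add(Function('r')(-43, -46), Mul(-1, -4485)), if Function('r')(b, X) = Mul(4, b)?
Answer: 4313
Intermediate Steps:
Add(Function('r')(-43, -46), Mul(-1, -4485)) = Add(Mul(4, -43), Mul(-1, -4485)) = Add(-172, 4485) = 4313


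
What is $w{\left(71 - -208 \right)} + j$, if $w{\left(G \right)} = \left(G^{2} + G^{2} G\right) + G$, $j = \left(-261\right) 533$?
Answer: $21656646$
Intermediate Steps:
$j = -139113$
$w{\left(G \right)} = G + G^{2} + G^{3}$ ($w{\left(G \right)} = \left(G^{2} + G^{3}\right) + G = G + G^{2} + G^{3}$)
$w{\left(71 - -208 \right)} + j = \left(71 - -208\right) \left(1 + \left(71 - -208\right) + \left(71 - -208\right)^{2}\right) - 139113 = \left(71 + 208\right) \left(1 + \left(71 + 208\right) + \left(71 + 208\right)^{2}\right) - 139113 = 279 \left(1 + 279 + 279^{2}\right) - 139113 = 279 \left(1 + 279 + 77841\right) - 139113 = 279 \cdot 78121 - 139113 = 21795759 - 139113 = 21656646$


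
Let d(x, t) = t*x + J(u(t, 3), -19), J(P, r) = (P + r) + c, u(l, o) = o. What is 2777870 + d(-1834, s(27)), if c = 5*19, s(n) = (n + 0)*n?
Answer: 1440963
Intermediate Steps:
s(n) = n**2 (s(n) = n*n = n**2)
c = 95
J(P, r) = 95 + P + r (J(P, r) = (P + r) + 95 = 95 + P + r)
d(x, t) = 79 + t*x (d(x, t) = t*x + (95 + 3 - 19) = t*x + 79 = 79 + t*x)
2777870 + d(-1834, s(27)) = 2777870 + (79 + 27**2*(-1834)) = 2777870 + (79 + 729*(-1834)) = 2777870 + (79 - 1336986) = 2777870 - 1336907 = 1440963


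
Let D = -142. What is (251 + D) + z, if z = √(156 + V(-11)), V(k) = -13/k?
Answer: 109 + √19019/11 ≈ 121.54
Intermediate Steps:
z = √19019/11 (z = √(156 - 13/(-11)) = √(156 - 13*(-1/11)) = √(156 + 13/11) = √(1729/11) = √19019/11 ≈ 12.537)
(251 + D) + z = (251 - 142) + √19019/11 = 109 + √19019/11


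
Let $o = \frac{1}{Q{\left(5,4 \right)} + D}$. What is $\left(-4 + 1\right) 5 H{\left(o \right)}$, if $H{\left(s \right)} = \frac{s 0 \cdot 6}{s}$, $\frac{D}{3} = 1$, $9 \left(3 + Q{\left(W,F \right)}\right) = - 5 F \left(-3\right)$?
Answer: $0$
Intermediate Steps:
$Q{\left(W,F \right)} = -3 + \frac{5 F}{3}$ ($Q{\left(W,F \right)} = -3 + \frac{- 5 F \left(-3\right)}{9} = -3 + \frac{15 F}{9} = -3 + \frac{5 F}{3}$)
$D = 3$ ($D = 3 \cdot 1 = 3$)
$o = \frac{3}{20}$ ($o = \frac{1}{\left(-3 + \frac{5}{3} \cdot 4\right) + 3} = \frac{1}{\left(-3 + \frac{20}{3}\right) + 3} = \frac{1}{\frac{11}{3} + 3} = \frac{1}{\frac{20}{3}} = \frac{3}{20} \approx 0.15$)
$H{\left(s \right)} = 0$ ($H{\left(s \right)} = \frac{0 \cdot 6}{s} = \frac{0}{s} = 0$)
$\left(-4 + 1\right) 5 H{\left(o \right)} = \left(-4 + 1\right) 5 \cdot 0 = \left(-3\right) 5 \cdot 0 = \left(-15\right) 0 = 0$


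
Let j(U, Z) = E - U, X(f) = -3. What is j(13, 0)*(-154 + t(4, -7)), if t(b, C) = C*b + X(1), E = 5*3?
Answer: -370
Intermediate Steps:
E = 15
t(b, C) = -3 + C*b (t(b, C) = C*b - 3 = -3 + C*b)
j(U, Z) = 15 - U
j(13, 0)*(-154 + t(4, -7)) = (15 - 1*13)*(-154 + (-3 - 7*4)) = (15 - 13)*(-154 + (-3 - 28)) = 2*(-154 - 31) = 2*(-185) = -370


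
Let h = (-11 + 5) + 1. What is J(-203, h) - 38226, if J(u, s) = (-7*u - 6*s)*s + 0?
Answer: -45481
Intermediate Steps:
h = -5 (h = -6 + 1 = -5)
J(u, s) = s*(-7*u - 6*s) (J(u, s) = s*(-7*u - 6*s) + 0 = s*(-7*u - 6*s))
J(-203, h) - 38226 = -1*(-5)*(6*(-5) + 7*(-203)) - 38226 = -1*(-5)*(-30 - 1421) - 38226 = -1*(-5)*(-1451) - 38226 = -7255 - 38226 = -45481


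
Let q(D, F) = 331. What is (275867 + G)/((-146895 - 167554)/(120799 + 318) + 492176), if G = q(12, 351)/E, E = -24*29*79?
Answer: 1837135454120249/3277627368806712 ≈ 0.56051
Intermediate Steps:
E = -54984 (E = -696*79 = -54984)
G = -331/54984 (G = 331/(-54984) = 331*(-1/54984) = -331/54984 ≈ -0.0060199)
(275867 + G)/((-146895 - 167554)/(120799 + 318) + 492176) = (275867 - 331/54984)/((-146895 - 167554)/(120799 + 318) + 492176) = 15168270797/(54984*(-314449/121117 + 492176)) = 15168270797/(54984*(59610566143/121117)) = (15168270797/54984)*(121117/59610566143) = 1837135454120249/3277627368806712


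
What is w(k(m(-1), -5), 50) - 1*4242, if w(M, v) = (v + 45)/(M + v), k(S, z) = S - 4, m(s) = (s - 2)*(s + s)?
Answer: -220489/52 ≈ -4240.2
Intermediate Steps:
m(s) = 2*s*(-2 + s) (m(s) = (-2 + s)*(2*s) = 2*s*(-2 + s))
k(S, z) = -4 + S
w(M, v) = (45 + v)/(M + v)
w(k(m(-1), -5), 50) - 1*4242 = (45 + 50)/((-4 + 2*(-1)*(-2 - 1)) + 50) - 1*4242 = 95/((-4 + 2*(-1)*(-3)) + 50) - 4242 = 95/((-4 + 6) + 50) - 4242 = 95/(2 + 50) - 4242 = 95/52 - 4242 = -220489/52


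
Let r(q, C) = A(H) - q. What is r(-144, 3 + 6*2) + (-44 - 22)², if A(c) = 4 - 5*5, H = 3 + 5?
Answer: 4479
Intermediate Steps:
H = 8
A(c) = -21 (A(c) = 4 - 25 = -21)
r(q, C) = -21 - q
r(-144, 3 + 6*2) + (-44 - 22)² = (-21 - 1*(-144)) + (-44 - 22)² = (-21 + 144) + (-66)² = 123 + 4356 = 4479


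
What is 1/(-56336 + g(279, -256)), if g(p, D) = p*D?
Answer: -1/127760 ≈ -7.8272e-6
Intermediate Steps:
g(p, D) = D*p
1/(-56336 + g(279, -256)) = 1/(-56336 - 256*279) = 1/(-56336 - 71424) = 1/(-127760) = -1/127760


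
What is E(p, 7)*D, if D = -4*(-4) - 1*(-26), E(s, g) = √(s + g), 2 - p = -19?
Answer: 84*√7 ≈ 222.24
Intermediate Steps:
p = 21 (p = 2 - 1*(-19) = 2 + 19 = 21)
E(s, g) = √(g + s)
D = 42 (D = 16 + 26 = 42)
E(p, 7)*D = √(7 + 21)*42 = √28*42 = (2*√7)*42 = 84*√7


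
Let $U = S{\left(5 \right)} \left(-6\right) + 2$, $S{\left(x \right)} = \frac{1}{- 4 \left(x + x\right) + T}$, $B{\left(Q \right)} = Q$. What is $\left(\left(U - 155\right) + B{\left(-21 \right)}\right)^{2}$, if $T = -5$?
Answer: $\frac{6801664}{225} \approx 30230.0$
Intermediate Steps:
$S{\left(x \right)} = \frac{1}{-5 - 8 x}$ ($S{\left(x \right)} = \frac{1}{- 4 \left(x + x\right) - 5} = \frac{1}{- 4 \cdot 2 x - 5} = \frac{1}{- 8 x - 5} = \frac{1}{-5 - 8 x}$)
$U = \frac{32}{15}$ ($U = - \frac{1}{5 + 8 \cdot 5} \left(-6\right) + 2 = - \frac{1}{5 + 40} \left(-6\right) + 2 = - \frac{1}{45} \left(-6\right) + 2 = \left(-1\right) \frac{1}{45} \left(-6\right) + 2 = \left(- \frac{1}{45}\right) \left(-6\right) + 2 = \frac{2}{15} + 2 = \frac{32}{15} \approx 2.1333$)
$\left(\left(U - 155\right) + B{\left(-21 \right)}\right)^{2} = \left(\left(\frac{32}{15} - 155\right) - 21\right)^{2} = \left(- \frac{2293}{15} - 21\right)^{2} = \left(- \frac{2608}{15}\right)^{2} = \frac{6801664}{225}$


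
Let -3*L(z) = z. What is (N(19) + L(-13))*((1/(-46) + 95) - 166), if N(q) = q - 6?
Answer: -28314/23 ≈ -1231.0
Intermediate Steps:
L(z) = -z/3
N(q) = -6 + q
(N(19) + L(-13))*((1/(-46) + 95) - 166) = ((-6 + 19) - 1/3*(-13))*((1/(-46) + 95) - 166) = (13 + 13/3)*((-1/46 + 95) - 166) = 52*(4369/46 - 166)/3 = (52/3)*(-3267/46) = -28314/23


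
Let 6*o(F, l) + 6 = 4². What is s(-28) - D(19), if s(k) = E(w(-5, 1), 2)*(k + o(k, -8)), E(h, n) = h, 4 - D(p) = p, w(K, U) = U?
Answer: -34/3 ≈ -11.333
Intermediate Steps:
o(F, l) = 5/3 (o(F, l) = -1 + (⅙)*4² = -1 + (⅙)*16 = -1 + 8/3 = 5/3)
D(p) = 4 - p
s(k) = 5/3 + k (s(k) = 1*(k + 5/3) = 1*(5/3 + k) = 5/3 + k)
s(-28) - D(19) = (5/3 - 28) - (4 - 1*19) = -79/3 - (4 - 19) = -79/3 - 1*(-15) = -79/3 + 15 = -34/3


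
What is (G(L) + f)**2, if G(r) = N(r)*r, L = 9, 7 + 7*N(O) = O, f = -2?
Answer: 16/49 ≈ 0.32653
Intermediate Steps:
N(O) = -1 + O/7
G(r) = r*(-1 + r/7) (G(r) = (-1 + r/7)*r = r*(-1 + r/7))
(G(L) + f)**2 = ((1/7)*9*(-7 + 9) - 2)**2 = ((1/7)*9*2 - 2)**2 = (18/7 - 2)**2 = (4/7)**2 = 16/49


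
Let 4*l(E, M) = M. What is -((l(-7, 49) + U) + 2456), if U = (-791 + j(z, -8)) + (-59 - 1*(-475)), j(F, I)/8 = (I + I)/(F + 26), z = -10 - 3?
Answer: -108337/52 ≈ -2083.4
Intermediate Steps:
l(E, M) = M/4
z = -13
j(F, I) = 16*I/(26 + F) (j(F, I) = 8*((I + I)/(F + 26)) = 8*((2*I)/(26 + F)) = 8*(2*I/(26 + F)) = 16*I/(26 + F))
U = -5003/13 (U = (-791 + 16*(-8)/(26 - 13)) + (-59 - 1*(-475)) = (-791 + 16*(-8)/13) + (-59 + 475) = (-791 + 16*(-8)*(1/13)) + 416 = (-791 - 128/13) + 416 = -10411/13 + 416 = -5003/13 ≈ -384.85)
-((l(-7, 49) + U) + 2456) = -(((¼)*49 - 5003/13) + 2456) = -((49/4 - 5003/13) + 2456) = -(-19375/52 + 2456) = -1*108337/52 = -108337/52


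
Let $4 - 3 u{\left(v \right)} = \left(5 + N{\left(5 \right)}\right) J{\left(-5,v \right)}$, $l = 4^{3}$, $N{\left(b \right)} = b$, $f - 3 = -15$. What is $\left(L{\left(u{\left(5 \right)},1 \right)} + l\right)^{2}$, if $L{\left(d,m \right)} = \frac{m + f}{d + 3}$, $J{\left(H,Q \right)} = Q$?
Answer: $\frac{5764801}{1369} \approx 4211.0$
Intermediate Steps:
$f = -12$ ($f = 3 - 15 = -12$)
$l = 64$
$u{\left(v \right)} = \frac{4}{3} - \frac{10 v}{3}$ ($u{\left(v \right)} = \frac{4}{3} - \frac{\left(5 + 5\right) v}{3} = \frac{4}{3} - \frac{10 v}{3}$)
$L{\left(d,m \right)} = \frac{-12 + m}{3 + d}$ ($L{\left(d,m \right)} = \frac{m - 12}{d + 3} = \frac{-12 + m}{3 + d}$)
$\left(L{\left(u{\left(5 \right)},1 \right)} + l\right)^{2} = \left(\frac{-12 + 1}{3 + \left(\frac{4}{3} - \frac{50}{3}\right)} + 64\right)^{2} = \left(\frac{1}{3 + \left(\frac{4}{3} - \frac{50}{3}\right)} \left(-11\right) + 64\right)^{2} = \left(\frac{1}{3 - \frac{46}{3}} \left(-11\right) + 64\right)^{2} = \left(\frac{1}{- \frac{37}{3}} \left(-11\right) + 64\right)^{2} = \left(\left(- \frac{3}{37}\right) \left(-11\right) + 64\right)^{2} = \left(\frac{33}{37} + 64\right)^{2} = \left(\frac{2401}{37}\right)^{2} = \frac{5764801}{1369}$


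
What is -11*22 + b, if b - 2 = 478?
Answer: 238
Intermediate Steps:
b = 480 (b = 2 + 478 = 480)
-11*22 + b = -11*22 + 480 = -242 + 480 = 238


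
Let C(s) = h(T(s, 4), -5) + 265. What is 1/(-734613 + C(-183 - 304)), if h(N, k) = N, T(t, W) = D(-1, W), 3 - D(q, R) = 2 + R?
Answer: -1/734351 ≈ -1.3617e-6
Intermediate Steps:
D(q, R) = 1 - R (D(q, R) = 3 - (2 + R) = 3 + (-2 - R) = 1 - R)
T(t, W) = 1 - W
C(s) = 262 (C(s) = (1 - 1*4) + 265 = (1 - 4) + 265 = -3 + 265 = 262)
1/(-734613 + C(-183 - 304)) = 1/(-734613 + 262) = 1/(-734351) = -1/734351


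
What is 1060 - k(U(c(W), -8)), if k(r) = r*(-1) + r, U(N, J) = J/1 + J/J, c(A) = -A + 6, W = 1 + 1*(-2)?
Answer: 1060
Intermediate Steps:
W = -1 (W = 1 - 2 = -1)
c(A) = 6 - A
U(N, J) = 1 + J (U(N, J) = J*1 + 1 = J + 1 = 1 + J)
k(r) = 0 (k(r) = -r + r = 0)
1060 - k(U(c(W), -8)) = 1060 - 1*0 = 1060 + 0 = 1060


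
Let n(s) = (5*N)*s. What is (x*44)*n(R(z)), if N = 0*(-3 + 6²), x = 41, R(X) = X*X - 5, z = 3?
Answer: 0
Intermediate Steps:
R(X) = -5 + X² (R(X) = X² - 5 = -5 + X²)
N = 0 (N = 0*(-3 + 36) = 0*33 = 0)
n(s) = 0 (n(s) = (5*0)*s = 0*s = 0)
(x*44)*n(R(z)) = (41*44)*0 = 1804*0 = 0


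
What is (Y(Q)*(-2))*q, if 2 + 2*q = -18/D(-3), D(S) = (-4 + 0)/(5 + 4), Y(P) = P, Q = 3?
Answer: -231/2 ≈ -115.50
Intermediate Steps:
D(S) = -4/9
q = 77/4 (q = -1 + (-18/(-4/9))/2 = -1 + (-18*(-9/4))/2 = -1 + (½)*(81/2) = -1 + 81/4 = 77/4 ≈ 19.250)
(Y(Q)*(-2))*q = (3*(-2))*(77/4) = -6*77/4 = -231/2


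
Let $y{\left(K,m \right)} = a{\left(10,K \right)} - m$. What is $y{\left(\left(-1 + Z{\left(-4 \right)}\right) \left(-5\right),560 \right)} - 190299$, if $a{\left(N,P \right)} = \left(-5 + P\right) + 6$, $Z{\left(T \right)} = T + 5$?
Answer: $-190858$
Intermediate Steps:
$Z{\left(T \right)} = 5 + T$
$a{\left(N,P \right)} = 1 + P$
$y{\left(K,m \right)} = 1 + K - m$ ($y{\left(K,m \right)} = \left(1 + K\right) - m = 1 + K - m$)
$y{\left(\left(-1 + Z{\left(-4 \right)}\right) \left(-5\right),560 \right)} - 190299 = \left(1 + \left(-1 + \left(5 - 4\right)\right) \left(-5\right) - 560\right) - 190299 = \left(1 + \left(-1 + 1\right) \left(-5\right) - 560\right) - 190299 = \left(1 + 0 \left(-5\right) - 560\right) - 190299 = \left(1 + 0 - 560\right) - 190299 = -559 - 190299 = -190858$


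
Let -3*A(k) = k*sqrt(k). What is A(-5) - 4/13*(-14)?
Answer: 56/13 + 5*I*sqrt(5)/3 ≈ 4.3077 + 3.7268*I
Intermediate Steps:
A(k) = -k**(3/2)/3 (A(k) = -k*sqrt(k)/3 = -k**(3/2)/3)
A(-5) - 4/13*(-14) = -(-5)*I*sqrt(5)/3 - 4/13*(-14) = -(-5)*I*sqrt(5)/3 - 4*1/13*(-14) = 5*I*sqrt(5)/3 - 4/13*(-14) = 5*I*sqrt(5)/3 + 56/13 = 56/13 + 5*I*sqrt(5)/3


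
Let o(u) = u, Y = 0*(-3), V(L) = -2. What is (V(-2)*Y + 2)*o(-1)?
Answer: -2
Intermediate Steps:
Y = 0
(V(-2)*Y + 2)*o(-1) = (-2*0 + 2)*(-1) = (0 + 2)*(-1) = 2*(-1) = -2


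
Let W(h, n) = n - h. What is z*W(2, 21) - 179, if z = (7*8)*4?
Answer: 4077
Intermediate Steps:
z = 224 (z = 56*4 = 224)
z*W(2, 21) - 179 = 224*(21 - 1*2) - 179 = 224*(21 - 2) - 179 = 224*19 - 179 = 4256 - 179 = 4077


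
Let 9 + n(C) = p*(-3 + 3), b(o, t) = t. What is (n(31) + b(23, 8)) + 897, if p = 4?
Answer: 896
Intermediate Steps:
n(C) = -9 (n(C) = -9 + 4*(-3 + 3) = -9 + 4*0 = -9 + 0 = -9)
(n(31) + b(23, 8)) + 897 = (-9 + 8) + 897 = -1 + 897 = 896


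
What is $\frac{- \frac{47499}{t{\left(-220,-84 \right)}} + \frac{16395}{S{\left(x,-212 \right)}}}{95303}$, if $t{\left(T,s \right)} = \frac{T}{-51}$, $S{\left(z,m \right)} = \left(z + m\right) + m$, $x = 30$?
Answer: $- \frac{479025903}{4130432020} \approx -0.11597$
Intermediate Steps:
$S{\left(z,m \right)} = z + 2 m$ ($S{\left(z,m \right)} = \left(m + z\right) + m = z + 2 m$)
$t{\left(T,s \right)} = - \frac{T}{51}$ ($t{\left(T,s \right)} = T \left(- \frac{1}{51}\right) = - \frac{T}{51}$)
$\frac{- \frac{47499}{t{\left(-220,-84 \right)}} + \frac{16395}{S{\left(x,-212 \right)}}}{95303} = \frac{- \frac{47499}{\left(- \frac{1}{51}\right) \left(-220\right)} + \frac{16395}{30 + 2 \left(-212\right)}}{95303} = \left(- \frac{47499}{\frac{220}{51}} + \frac{16395}{30 - 424}\right) \frac{1}{95303} = \left(\left(-47499\right) \frac{51}{220} + \frac{16395}{-394}\right) \frac{1}{95303} = \left(- \frac{2422449}{220} + 16395 \left(- \frac{1}{394}\right)\right) \frac{1}{95303} = \left(- \frac{2422449}{220} - \frac{16395}{394}\right) \frac{1}{95303} = \left(- \frac{479025903}{43340}\right) \frac{1}{95303} = - \frac{479025903}{4130432020}$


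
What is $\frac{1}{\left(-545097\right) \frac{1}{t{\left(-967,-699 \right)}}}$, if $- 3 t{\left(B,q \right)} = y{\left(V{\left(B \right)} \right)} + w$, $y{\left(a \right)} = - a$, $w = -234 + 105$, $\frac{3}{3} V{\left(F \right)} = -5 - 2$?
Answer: $- \frac{122}{1635291} \approx -7.4604 \cdot 10^{-5}$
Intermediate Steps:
$V{\left(F \right)} = -7$ ($V{\left(F \right)} = -5 - 2 = -7$)
$w = -129$
$t{\left(B,q \right)} = \frac{122}{3}$ ($t{\left(B,q \right)} = - \frac{\left(-1\right) \left(-7\right) - 129}{3} = - \frac{7 - 129}{3} = \left(- \frac{1}{3}\right) \left(-122\right) = \frac{122}{3}$)
$\frac{1}{\left(-545097\right) \frac{1}{t{\left(-967,-699 \right)}}} = \frac{1}{\left(-545097\right) \frac{1}{\frac{122}{3}}} = \frac{1}{\left(-545097\right) \frac{3}{122}} = \frac{1}{- \frac{1635291}{122}} = - \frac{122}{1635291}$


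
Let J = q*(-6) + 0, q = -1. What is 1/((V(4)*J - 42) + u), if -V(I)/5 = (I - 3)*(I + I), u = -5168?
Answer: -1/5450 ≈ -0.00018349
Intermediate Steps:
V(I) = -10*I*(-3 + I) (V(I) = -5*(I - 3)*(I + I) = -5*(-3 + I)*2*I = -10*I*(-3 + I))
J = 6 (J = -1*(-6) + 0 = 6 + 0 = 6)
1/((V(4)*J - 42) + u) = 1/(((10*4*(3 - 1*4))*6 - 42) - 5168) = 1/(((10*4*(3 - 4))*6 - 42) - 5168) = 1/(((10*4*(-1))*6 - 42) - 5168) = 1/((-40*6 - 42) - 5168) = 1/((-240 - 42) - 5168) = 1/(-282 - 5168) = 1/(-5450) = -1/5450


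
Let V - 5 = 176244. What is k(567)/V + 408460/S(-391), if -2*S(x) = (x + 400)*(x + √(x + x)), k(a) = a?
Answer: 143983338559/623392713 + 816920*I*√782/1382967 ≈ 230.97 + 16.519*I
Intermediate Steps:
V = 176249 (V = 5 + 176244 = 176249)
S(x) = -(400 + x)*(x + √2*√x)/2 (S(x) = -(x + 400)*(x + √(x + x))/2 = -(400 + x)*(x + √(2*x))/2 = -(400 + x)*(x + √2*√x)/2)
k(567)/V + 408460/S(-391) = 567/176249 + 408460/(-200*(-391) - ½*(-391)² - 200*√2*√(-391) - √2*(-391)^(3/2)/2) = 567*(1/176249) + 408460/(78200 - ½*152881 - 200*√2*I*√391 - √2*(-391*I*√391)/2) = 567/176249 + 408460/(78200 - 152881/2 - 200*I*√782 + 391*I*√782/2) = 567/176249 + 408460/(3519/2 - 9*I*√782/2)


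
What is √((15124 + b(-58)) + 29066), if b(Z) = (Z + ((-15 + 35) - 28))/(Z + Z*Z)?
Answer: √13416122129/551 ≈ 210.21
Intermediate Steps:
b(Z) = (-8 + Z)/(Z + Z²) (b(Z) = (Z + (20 - 28))/(Z + Z²) = (Z - 8)/(Z + Z²) = (-8 + Z)/(Z + Z²))
√((15124 + b(-58)) + 29066) = √((15124 + (-8 - 58)/((-58)*(1 - 58))) + 29066) = √((15124 - 1/58*(-66)/(-57)) + 29066) = √((15124 - 1/58*(-1/57)*(-66)) + 29066) = √((15124 - 11/551) + 29066) = √(8333313/551 + 29066) = √(24348679/551) = √13416122129/551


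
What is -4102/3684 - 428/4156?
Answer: -2328083/1913838 ≈ -1.2164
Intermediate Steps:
-4102/3684 - 428/4156 = -4102*1/3684 - 428*1/4156 = -2051/1842 - 107/1039 = -2328083/1913838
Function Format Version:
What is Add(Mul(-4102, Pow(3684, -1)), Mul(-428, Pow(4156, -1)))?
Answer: Rational(-2328083, 1913838) ≈ -1.2164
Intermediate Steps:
Add(Mul(-4102, Pow(3684, -1)), Mul(-428, Pow(4156, -1))) = Add(Mul(-4102, Rational(1, 3684)), Mul(-428, Rational(1, 4156))) = Add(Rational(-2051, 1842), Rational(-107, 1039)) = Rational(-2328083, 1913838)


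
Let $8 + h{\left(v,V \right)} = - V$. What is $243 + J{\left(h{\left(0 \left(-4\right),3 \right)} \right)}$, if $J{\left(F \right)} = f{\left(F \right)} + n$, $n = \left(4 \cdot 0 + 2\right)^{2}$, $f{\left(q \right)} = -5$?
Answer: $242$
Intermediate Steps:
$n = 4$ ($n = \left(0 + 2\right)^{2} = 2^{2} = 4$)
$h{\left(v,V \right)} = -8 - V$
$J{\left(F \right)} = -1$ ($J{\left(F \right)} = -5 + 4 = -1$)
$243 + J{\left(h{\left(0 \left(-4\right),3 \right)} \right)} = 243 - 1 = 242$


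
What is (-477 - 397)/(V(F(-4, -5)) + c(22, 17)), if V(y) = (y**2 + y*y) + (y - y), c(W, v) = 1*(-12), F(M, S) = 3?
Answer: -437/3 ≈ -145.67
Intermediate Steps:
c(W, v) = -12
V(y) = 2*y**2 (V(y) = (y**2 + y**2) + (y - y) = 2*y**2 + 0 = 2*y**2)
(-477 - 397)/(V(F(-4, -5)) + c(22, 17)) = (-477 - 397)/(2*3**2 - 12) = -874/(2*9 - 12) = -874/(18 - 12) = -874/6 = -874*1/6 = -437/3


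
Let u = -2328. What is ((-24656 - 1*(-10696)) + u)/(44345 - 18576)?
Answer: -16288/25769 ≈ -0.63208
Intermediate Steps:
((-24656 - 1*(-10696)) + u)/(44345 - 18576) = ((-24656 - 1*(-10696)) - 2328)/(44345 - 18576) = ((-24656 + 10696) - 2328)/25769 = (-13960 - 2328)*(1/25769) = -16288*1/25769 = -16288/25769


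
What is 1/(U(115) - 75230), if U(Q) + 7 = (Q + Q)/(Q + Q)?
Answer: -1/75236 ≈ -1.3292e-5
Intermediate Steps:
U(Q) = -6 (U(Q) = -7 + (Q + Q)/(Q + Q) = -7 + (2*Q)/((2*Q)) = -7 + (2*Q)*(1/(2*Q)) = -7 + 1 = -6)
1/(U(115) - 75230) = 1/(-6 - 75230) = 1/(-75236) = -1/75236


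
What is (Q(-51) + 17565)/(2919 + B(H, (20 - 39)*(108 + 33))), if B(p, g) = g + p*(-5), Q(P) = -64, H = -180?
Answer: 17501/1140 ≈ 15.352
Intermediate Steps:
B(p, g) = g - 5*p
(Q(-51) + 17565)/(2919 + B(H, (20 - 39)*(108 + 33))) = (-64 + 17565)/(2919 + ((20 - 39)*(108 + 33) - 5*(-180))) = 17501/(2919 + (-19*141 + 900)) = 17501/(2919 + (-2679 + 900)) = 17501/(2919 - 1779) = 17501/1140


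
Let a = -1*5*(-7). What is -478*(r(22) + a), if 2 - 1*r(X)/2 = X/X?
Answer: -17686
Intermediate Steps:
r(X) = 2 (r(X) = 4 - 2*X/X = 4 - 2*1 = 4 - 2 = 2)
a = 35 (a = -5*(-7) = 35)
-478*(r(22) + a) = -478*(2 + 35) = -478*37 = -17686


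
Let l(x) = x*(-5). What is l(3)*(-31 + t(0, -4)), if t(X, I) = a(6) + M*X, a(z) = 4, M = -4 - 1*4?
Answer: 405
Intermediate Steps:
M = -8 (M = -4 - 4 = -8)
t(X, I) = 4 - 8*X
l(x) = -5*x
l(3)*(-31 + t(0, -4)) = (-5*3)*(-31 + (4 - 8*0)) = -15*(-31 + (4 + 0)) = -15*(-31 + 4) = -15*(-27) = 405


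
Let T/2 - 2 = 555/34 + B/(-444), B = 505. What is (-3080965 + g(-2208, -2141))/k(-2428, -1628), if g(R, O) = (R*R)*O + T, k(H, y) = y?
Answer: 39404413837565/6144072 ≈ 6.4134e+6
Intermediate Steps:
T = 129721/3774 (T = 4 + 2*(555/34 + 505/(-444)) = 4 + 2*(555*(1/34) + 505*(-1/444)) = 4 + 2*(555/34 - 505/444) = 4 + 2*(114625/7548) = 4 + 114625/3774 = 129721/3774 ≈ 34.372)
g(R, O) = 129721/3774 + O*R**2 (g(R, O) = (R*R)*O + 129721/3774 = R**2*O + 129721/3774 = O*R**2 + 129721/3774 = 129721/3774 + O*R**2)
(-3080965 + g(-2208, -2141))/k(-2428, -1628) = (-3080965 + (129721/3774 - 2141*(-2208)**2))/(-1628) = (-3080965 + (129721/3774 - 2141*4875264))*(-1/1628) = (-3080965 + (129721/3774 - 10437940224))*(-1/1628) = (-3080965 - 39392786275655/3774)*(-1/1628) = -39404413837565/3774*(-1/1628) = 39404413837565/6144072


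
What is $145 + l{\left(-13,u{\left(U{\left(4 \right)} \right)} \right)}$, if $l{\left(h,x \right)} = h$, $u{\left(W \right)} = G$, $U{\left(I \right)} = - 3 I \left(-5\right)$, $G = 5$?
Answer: $132$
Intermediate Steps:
$U{\left(I \right)} = 15 I$
$u{\left(W \right)} = 5$
$145 + l{\left(-13,u{\left(U{\left(4 \right)} \right)} \right)} = 145 - 13 = 132$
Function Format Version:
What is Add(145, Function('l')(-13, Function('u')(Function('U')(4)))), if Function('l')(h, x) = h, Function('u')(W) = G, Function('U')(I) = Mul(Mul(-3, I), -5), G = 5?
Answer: 132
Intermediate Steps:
Function('U')(I) = Mul(15, I)
Function('u')(W) = 5
Add(145, Function('l')(-13, Function('u')(Function('U')(4)))) = Add(145, -13) = 132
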